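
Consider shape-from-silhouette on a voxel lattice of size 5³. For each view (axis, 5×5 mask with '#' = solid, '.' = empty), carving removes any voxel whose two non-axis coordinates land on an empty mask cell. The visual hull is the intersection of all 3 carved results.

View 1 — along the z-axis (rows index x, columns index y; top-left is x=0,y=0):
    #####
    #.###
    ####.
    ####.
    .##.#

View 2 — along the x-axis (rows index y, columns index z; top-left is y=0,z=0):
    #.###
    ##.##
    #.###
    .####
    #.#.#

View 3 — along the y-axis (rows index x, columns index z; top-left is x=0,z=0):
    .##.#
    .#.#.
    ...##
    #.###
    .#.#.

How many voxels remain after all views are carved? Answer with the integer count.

initial block: 5^3 = 125
after view 1 [z-axis, 20 of 25 cells solid] → remaining = 100
after view 2 [x-axis, 19 of 25 cells solid] → remaining = 77
after view 3 [y-axis, 13 of 25 cells solid] → remaining = 40

voxel count = 40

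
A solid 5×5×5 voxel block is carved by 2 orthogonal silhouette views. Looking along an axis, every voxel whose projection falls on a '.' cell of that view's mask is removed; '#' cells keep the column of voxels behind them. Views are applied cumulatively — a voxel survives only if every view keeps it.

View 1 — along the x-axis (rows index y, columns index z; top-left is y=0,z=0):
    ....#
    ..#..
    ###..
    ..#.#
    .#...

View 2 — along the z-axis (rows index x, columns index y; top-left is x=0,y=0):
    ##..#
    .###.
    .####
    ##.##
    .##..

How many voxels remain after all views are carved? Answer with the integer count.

before carving: 125 voxels (5×5×5)
after view 1 [x-axis, 8 of 25 cells solid] → remaining = 40
after view 2 [z-axis, 16 of 25 cells solid] → remaining = 25

voxel count = 25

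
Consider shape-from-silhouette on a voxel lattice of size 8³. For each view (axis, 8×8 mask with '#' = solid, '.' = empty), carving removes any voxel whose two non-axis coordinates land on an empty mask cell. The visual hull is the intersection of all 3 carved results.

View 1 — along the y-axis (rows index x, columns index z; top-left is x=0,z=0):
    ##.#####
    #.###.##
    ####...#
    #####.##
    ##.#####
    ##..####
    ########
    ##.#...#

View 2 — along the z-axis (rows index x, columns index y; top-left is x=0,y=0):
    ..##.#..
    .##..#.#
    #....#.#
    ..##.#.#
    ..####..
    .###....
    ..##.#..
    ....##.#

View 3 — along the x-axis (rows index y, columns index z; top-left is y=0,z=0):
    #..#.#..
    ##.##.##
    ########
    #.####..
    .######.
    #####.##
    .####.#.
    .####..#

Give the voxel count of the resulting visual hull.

|visual hull| = 137

before carving: 512 voxels (8×8×8)
after view 1 [y-axis, 50 of 64 cells solid] → remaining = 400
after view 2 [z-axis, 27 of 64 cells solid] → remaining = 170
after view 3 [x-axis, 45 of 64 cells solid] → remaining = 137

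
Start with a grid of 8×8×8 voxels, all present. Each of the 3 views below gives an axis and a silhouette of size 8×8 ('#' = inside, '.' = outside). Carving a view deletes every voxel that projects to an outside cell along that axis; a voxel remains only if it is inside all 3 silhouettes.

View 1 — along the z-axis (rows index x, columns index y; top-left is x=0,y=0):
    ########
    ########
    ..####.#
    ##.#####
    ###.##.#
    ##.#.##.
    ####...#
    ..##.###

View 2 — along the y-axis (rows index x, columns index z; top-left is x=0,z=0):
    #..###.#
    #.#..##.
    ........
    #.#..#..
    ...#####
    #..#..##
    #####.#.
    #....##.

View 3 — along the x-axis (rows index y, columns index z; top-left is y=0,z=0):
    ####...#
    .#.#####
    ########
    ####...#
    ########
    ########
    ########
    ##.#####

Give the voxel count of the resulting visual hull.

full grid |V| = 512
[1] z-view keeps 49 columns → grid now 392
[2] y-view keeps 30 columns → grid now 188
[3] x-view keeps 55 columns → grid now 156

voxel count = 156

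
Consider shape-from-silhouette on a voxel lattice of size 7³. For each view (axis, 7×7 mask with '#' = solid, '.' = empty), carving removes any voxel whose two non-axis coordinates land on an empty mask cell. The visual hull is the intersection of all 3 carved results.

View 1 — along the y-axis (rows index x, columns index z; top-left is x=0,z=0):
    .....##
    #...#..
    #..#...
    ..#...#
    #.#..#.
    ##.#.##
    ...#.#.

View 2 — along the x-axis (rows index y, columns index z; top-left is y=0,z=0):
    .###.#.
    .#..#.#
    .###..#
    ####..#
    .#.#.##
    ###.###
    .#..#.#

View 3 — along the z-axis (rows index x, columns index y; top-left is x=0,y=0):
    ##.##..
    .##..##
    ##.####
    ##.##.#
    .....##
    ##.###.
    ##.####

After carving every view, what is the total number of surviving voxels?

initial block: 7^3 = 343
carve view 1 (along y, XZ-mask fill 18/49): 126 voxels remain
carve view 2 (along x, YZ-mask fill 29/49): 68 voxels remain
carve view 3 (along z, XY-mask fill 32/49): 46 voxels remain

46 voxels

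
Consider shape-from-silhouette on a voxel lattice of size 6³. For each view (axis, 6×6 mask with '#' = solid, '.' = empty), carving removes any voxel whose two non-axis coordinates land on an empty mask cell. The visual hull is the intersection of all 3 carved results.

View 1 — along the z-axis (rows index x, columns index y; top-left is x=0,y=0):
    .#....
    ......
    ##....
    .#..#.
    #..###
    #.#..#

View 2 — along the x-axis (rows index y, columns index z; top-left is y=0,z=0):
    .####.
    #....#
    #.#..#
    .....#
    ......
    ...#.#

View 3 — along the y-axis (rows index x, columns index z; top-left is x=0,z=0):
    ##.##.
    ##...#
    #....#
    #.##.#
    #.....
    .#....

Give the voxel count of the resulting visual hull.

voxel count = 6

full grid |V| = 216
V1 z: intersect with XY mask (12 set) -- 72 left
V2 x: intersect with YZ mask (12 set) -- 26 left
V3 y: intersect with XZ mask (15 set) -- 6 left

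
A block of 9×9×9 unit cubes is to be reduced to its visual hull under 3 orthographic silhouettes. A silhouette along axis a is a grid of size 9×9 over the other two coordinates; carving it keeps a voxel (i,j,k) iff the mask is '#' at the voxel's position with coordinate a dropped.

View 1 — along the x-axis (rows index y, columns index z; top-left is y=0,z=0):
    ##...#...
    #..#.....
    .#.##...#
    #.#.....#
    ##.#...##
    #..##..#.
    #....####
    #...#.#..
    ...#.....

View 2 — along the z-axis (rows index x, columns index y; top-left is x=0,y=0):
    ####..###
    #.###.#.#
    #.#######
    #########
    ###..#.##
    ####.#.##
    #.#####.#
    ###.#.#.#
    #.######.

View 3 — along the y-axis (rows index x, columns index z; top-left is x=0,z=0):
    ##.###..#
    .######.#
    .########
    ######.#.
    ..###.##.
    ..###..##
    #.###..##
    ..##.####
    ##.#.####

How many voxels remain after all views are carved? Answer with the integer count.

before carving: 729 voxels (9×9×9)
[1] x-view keeps 30 columns → grid now 270
[2] z-view keeps 63 columns → grid now 209
[3] y-view keeps 57 columns → grid now 152

voxel count = 152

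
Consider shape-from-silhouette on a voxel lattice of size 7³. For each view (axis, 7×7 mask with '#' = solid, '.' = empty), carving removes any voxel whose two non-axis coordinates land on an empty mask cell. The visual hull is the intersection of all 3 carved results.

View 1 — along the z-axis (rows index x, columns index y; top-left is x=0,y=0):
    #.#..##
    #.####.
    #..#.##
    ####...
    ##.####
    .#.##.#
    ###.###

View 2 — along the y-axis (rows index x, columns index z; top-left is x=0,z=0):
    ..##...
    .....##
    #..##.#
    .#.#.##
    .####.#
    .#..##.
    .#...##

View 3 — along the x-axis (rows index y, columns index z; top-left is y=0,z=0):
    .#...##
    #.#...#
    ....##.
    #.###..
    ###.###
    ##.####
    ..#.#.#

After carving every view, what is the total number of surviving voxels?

voxel count = 60

start: 7×7×7 = 343 voxels
[1] z-view keeps 33 columns → grid now 231
[2] y-view keeps 23 columns → grid now 110
[3] x-view keeps 27 columns → grid now 60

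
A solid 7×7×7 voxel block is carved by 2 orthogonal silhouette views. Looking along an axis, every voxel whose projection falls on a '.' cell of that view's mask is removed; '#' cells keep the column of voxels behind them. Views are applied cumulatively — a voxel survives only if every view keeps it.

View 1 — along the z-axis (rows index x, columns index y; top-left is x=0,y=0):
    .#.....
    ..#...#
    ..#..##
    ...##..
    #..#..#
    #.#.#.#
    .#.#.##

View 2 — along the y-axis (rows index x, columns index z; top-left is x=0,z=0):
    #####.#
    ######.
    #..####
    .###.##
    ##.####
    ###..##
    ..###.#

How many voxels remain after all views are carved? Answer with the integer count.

initial block: 7^3 = 343
[1] z-view keeps 19 columns → grid now 133
[2] y-view keeps 37 columns → grid now 97

|visual hull| = 97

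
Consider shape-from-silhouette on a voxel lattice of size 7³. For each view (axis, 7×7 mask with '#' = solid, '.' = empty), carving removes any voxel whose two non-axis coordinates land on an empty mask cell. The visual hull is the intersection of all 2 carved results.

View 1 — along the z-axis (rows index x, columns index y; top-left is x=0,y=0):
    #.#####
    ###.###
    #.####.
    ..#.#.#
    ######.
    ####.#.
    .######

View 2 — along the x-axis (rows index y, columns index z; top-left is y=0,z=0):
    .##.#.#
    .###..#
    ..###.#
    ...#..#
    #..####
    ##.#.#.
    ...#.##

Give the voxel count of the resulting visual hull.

before carving: 343 voxels (7×7×7)
carve view 1 (along z, XY-mask fill 37/49): 259 voxels remain
carve view 2 (along x, YZ-mask fill 26/49): 140 voxels remain

remaining voxels: 140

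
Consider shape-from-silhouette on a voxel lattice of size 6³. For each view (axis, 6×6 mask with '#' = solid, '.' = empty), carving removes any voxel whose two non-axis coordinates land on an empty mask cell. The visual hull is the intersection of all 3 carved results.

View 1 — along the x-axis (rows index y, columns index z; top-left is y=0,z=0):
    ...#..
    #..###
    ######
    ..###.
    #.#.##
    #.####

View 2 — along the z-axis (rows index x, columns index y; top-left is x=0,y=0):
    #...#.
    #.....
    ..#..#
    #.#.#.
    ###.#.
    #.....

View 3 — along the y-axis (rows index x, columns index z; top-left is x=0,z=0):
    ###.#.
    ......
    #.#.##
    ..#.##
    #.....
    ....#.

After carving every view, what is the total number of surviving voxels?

20 voxels

before carving: 216 voxels (6×6×6)
V1 x: intersect with YZ mask (23 set) -- 138 left
V2 z: intersect with XY mask (13 set) -- 44 left
V3 y: intersect with XZ mask (13 set) -- 20 left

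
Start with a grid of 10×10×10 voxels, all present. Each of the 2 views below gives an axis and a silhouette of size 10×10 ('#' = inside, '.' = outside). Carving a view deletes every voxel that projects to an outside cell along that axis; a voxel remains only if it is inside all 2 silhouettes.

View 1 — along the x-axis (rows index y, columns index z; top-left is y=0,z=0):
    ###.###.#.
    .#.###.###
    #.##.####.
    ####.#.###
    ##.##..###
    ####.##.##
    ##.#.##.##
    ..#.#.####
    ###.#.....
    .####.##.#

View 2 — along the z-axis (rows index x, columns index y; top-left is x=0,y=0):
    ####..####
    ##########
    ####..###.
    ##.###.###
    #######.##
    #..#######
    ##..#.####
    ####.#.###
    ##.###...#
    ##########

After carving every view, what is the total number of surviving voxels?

548 voxels

start: 10×10×10 = 1000 voxels
[1] x-view keeps 68 columns → grid now 680
[2] z-view keeps 81 columns → grid now 548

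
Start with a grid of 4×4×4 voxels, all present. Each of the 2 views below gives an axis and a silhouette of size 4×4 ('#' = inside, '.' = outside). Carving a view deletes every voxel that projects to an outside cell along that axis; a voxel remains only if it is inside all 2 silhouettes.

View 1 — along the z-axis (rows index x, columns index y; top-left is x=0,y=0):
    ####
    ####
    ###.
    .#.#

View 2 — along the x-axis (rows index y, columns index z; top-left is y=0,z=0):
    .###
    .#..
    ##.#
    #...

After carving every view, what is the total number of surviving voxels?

before carving: 64 voxels (4×4×4)
  1. axis=2 (XY plane), |mask|=13  ⇒  voxels=52
  2. axis=0 (YZ plane), |mask|=8  ⇒  voxels=25

voxel count = 25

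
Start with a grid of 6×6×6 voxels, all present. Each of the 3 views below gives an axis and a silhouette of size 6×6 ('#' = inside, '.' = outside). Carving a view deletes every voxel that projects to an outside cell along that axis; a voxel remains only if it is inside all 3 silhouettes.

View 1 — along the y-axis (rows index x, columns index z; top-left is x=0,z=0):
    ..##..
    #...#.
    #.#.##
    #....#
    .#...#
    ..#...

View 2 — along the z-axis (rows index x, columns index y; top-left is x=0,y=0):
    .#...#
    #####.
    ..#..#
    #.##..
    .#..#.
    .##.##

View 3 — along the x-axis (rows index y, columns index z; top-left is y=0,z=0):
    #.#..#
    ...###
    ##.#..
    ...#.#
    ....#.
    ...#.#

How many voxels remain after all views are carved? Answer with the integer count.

initial block: 6^3 = 216
carve view 1 (along y, XZ-mask fill 13/36): 78 voxels remain
carve view 2 (along z, XY-mask fill 18/36): 36 voxels remain
carve view 3 (along x, YZ-mask fill 14/36): 13 voxels remain

remaining voxels: 13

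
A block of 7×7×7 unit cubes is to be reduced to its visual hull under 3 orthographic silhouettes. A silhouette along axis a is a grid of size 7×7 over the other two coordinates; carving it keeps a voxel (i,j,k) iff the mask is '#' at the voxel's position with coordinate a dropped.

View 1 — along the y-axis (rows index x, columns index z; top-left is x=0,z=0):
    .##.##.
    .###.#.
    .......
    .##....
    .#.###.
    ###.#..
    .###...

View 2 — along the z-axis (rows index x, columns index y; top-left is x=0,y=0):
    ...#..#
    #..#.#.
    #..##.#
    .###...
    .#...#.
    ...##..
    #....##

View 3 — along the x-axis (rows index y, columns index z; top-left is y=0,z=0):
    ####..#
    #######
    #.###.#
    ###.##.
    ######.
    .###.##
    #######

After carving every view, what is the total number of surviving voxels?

|visual hull| = 47

full grid |V| = 343
after view 1 [y-axis, 21 of 49 cells solid] → remaining = 147
after view 2 [z-axis, 19 of 49 cells solid] → remaining = 51
after view 3 [x-axis, 40 of 49 cells solid] → remaining = 47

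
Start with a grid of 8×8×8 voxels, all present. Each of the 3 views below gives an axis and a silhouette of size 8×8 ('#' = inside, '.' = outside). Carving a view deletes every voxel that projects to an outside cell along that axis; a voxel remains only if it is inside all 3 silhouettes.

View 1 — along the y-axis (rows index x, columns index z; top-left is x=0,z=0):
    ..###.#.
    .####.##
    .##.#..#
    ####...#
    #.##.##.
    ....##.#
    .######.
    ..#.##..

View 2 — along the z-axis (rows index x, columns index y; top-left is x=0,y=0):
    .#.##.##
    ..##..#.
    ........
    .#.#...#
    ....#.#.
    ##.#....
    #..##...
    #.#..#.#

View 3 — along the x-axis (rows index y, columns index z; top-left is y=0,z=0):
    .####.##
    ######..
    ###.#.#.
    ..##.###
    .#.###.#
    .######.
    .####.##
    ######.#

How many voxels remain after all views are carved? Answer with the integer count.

initial block: 8^3 = 512
V1 y: intersect with XZ mask (36 set) -- 288 left
V2 z: intersect with XY mask (23 set) -- 102 left
V3 x: intersect with YZ mask (46 set) -- 75 left

75 voxels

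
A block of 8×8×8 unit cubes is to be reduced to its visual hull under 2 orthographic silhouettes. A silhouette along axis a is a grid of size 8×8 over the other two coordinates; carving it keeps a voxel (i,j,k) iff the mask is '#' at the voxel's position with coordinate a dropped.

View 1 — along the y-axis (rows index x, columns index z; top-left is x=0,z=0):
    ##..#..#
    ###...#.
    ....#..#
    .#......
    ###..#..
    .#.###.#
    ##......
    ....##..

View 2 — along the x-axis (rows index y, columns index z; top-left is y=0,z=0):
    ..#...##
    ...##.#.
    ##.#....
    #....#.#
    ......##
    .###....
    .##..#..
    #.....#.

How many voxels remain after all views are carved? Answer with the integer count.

before carving: 512 voxels (8×8×8)
  1. axis=1 (XZ plane), |mask|=24  ⇒  voxels=192
  2. axis=0 (YZ plane), |mask|=22  ⇒  voxels=62

voxel count = 62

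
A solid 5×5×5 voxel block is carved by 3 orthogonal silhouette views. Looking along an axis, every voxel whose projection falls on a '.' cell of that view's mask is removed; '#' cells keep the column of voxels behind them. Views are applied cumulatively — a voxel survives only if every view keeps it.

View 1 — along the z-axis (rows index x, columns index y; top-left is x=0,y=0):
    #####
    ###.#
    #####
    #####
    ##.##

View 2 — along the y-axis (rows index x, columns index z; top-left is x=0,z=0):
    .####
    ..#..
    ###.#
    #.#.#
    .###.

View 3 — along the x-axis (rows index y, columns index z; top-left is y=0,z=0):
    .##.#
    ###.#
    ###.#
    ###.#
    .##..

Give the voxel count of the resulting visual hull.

before carving: 125 voxels (5×5×5)
after view 1 [z-axis, 23 of 25 cells solid] → remaining = 115
after view 2 [y-axis, 15 of 25 cells solid] → remaining = 71
after view 3 [x-axis, 17 of 25 cells solid] → remaining = 55

55 voxels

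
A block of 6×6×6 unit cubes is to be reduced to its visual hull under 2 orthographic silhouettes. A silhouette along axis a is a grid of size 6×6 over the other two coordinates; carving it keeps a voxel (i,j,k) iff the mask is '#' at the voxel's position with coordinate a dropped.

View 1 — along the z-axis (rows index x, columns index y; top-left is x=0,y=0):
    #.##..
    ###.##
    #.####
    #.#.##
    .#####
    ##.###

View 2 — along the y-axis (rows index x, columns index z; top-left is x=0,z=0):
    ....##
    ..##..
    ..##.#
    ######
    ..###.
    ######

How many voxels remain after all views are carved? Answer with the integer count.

start: 6×6×6 = 216 voxels
[1] z-view keeps 27 columns → grid now 162
[2] y-view keeps 22 columns → grid now 100

voxel count = 100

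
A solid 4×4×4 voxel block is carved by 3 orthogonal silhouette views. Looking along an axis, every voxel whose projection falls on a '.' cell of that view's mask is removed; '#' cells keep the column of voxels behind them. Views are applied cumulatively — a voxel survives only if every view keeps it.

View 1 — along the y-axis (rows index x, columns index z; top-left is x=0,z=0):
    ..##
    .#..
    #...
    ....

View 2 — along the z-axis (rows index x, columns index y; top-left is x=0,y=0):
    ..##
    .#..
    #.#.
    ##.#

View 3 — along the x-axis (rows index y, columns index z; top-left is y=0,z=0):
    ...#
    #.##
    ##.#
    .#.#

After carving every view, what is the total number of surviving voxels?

3 voxels

before carving: 64 voxels (4×4×4)
carve view 1 (along y, XZ-mask fill 4/16): 16 voxels remain
carve view 2 (along z, XY-mask fill 8/16): 7 voxels remain
carve view 3 (along x, YZ-mask fill 9/16): 3 voxels remain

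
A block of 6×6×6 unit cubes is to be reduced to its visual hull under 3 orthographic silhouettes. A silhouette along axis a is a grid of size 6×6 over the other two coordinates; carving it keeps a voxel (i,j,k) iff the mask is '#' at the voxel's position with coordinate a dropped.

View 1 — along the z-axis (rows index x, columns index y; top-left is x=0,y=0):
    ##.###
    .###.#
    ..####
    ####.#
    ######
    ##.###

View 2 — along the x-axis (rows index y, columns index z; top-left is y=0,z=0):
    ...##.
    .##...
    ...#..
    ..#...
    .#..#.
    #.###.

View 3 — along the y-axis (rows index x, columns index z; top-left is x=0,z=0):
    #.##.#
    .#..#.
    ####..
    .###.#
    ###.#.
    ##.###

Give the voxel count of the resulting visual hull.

|visual hull| = 38

before carving: 216 voxels (6×6×6)
carve view 1 (along z, XY-mask fill 29/36): 174 voxels remain
carve view 2 (along x, YZ-mask fill 12/36): 60 voxels remain
carve view 3 (along y, XZ-mask fill 23/36): 38 voxels remain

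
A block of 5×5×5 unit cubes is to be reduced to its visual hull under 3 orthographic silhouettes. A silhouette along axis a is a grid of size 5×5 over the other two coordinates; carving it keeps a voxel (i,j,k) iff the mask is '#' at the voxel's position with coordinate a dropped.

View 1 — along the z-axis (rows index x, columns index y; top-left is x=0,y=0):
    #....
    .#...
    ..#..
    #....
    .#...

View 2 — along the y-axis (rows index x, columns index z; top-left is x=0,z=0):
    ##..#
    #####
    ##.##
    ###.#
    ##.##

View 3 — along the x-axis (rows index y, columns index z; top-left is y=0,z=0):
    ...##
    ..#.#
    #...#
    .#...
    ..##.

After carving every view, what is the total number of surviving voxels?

full grid |V| = 125
carve view 1 (along z, XY-mask fill 5/25): 25 voxels remain
carve view 2 (along y, XZ-mask fill 20/25): 20 voxels remain
carve view 3 (along x, YZ-mask fill 9/25): 7 voxels remain

|visual hull| = 7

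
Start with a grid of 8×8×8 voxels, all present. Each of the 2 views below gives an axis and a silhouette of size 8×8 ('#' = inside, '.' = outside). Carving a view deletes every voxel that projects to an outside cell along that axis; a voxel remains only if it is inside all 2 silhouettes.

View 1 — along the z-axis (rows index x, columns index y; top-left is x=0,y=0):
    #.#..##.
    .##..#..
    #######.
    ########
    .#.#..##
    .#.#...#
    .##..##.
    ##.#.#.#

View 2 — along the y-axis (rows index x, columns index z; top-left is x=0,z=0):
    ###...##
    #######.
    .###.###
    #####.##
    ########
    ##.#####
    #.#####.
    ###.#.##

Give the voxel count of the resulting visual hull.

full grid |V| = 512
V1 z: intersect with XY mask (38 set) -- 304 left
V2 y: intersect with XZ mask (52 set) -- 246 left

remaining voxels: 246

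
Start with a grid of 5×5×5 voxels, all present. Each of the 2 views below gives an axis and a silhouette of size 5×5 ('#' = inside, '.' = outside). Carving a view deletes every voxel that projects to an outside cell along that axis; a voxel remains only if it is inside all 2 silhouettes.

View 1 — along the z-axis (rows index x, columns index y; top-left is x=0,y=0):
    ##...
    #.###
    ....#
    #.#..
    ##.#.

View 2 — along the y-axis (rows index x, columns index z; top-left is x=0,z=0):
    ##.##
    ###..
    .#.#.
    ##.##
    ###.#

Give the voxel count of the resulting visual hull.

voxel count = 42

full grid |V| = 125
after view 1 [z-axis, 12 of 25 cells solid] → remaining = 60
after view 2 [y-axis, 17 of 25 cells solid] → remaining = 42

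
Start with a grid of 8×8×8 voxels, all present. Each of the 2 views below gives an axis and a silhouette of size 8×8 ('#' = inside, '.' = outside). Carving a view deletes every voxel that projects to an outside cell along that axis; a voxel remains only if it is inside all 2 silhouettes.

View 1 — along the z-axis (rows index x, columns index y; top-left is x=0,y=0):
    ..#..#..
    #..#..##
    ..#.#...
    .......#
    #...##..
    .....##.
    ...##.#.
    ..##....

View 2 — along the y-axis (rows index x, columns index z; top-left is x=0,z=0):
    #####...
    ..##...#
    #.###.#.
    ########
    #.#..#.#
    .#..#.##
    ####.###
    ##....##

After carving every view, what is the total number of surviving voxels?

89 voxels

start: 8×8×8 = 512 voxels
[1] z-view keeps 19 columns → grid now 152
[2] y-view keeps 40 columns → grid now 89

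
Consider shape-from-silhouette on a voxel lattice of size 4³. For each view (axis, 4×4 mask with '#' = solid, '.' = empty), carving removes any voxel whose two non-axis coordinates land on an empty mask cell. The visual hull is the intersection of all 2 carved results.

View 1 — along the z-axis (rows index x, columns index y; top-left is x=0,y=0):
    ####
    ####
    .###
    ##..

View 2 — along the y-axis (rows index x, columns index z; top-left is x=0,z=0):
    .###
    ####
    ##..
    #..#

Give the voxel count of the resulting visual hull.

before carving: 64 voxels (4×4×4)
carve view 1 (along z, XY-mask fill 13/16): 52 voxels remain
carve view 2 (along y, XZ-mask fill 11/16): 38 voxels remain

|visual hull| = 38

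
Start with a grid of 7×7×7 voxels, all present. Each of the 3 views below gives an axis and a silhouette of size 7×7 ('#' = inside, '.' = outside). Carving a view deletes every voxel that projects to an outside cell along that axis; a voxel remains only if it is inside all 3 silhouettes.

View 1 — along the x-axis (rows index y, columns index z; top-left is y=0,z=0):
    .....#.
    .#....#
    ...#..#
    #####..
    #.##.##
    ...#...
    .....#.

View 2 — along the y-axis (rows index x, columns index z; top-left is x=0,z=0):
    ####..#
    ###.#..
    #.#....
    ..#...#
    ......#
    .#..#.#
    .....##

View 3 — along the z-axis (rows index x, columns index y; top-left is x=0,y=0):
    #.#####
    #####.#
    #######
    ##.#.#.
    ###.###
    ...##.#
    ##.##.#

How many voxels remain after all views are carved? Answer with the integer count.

35 voxels

full grid |V| = 343
V1 x: intersect with YZ mask (17 set) -- 119 left
V2 y: intersect with XZ mask (19 set) -- 44 left
V3 z: intersect with XY mask (37 set) -- 35 left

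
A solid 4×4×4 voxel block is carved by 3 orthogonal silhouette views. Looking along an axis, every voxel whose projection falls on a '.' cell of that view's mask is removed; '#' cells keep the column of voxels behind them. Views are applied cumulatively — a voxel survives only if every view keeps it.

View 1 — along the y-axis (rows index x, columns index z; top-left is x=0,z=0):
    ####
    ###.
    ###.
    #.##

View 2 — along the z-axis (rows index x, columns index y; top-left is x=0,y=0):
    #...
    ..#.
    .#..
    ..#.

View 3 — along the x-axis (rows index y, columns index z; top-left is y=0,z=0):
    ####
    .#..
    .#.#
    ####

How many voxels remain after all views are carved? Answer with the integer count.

before carving: 64 voxels (4×4×4)
carve view 1 (along y, XZ-mask fill 13/16): 52 voxels remain
carve view 2 (along z, XY-mask fill 4/16): 13 voxels remain
carve view 3 (along x, YZ-mask fill 11/16): 7 voxels remain

7 voxels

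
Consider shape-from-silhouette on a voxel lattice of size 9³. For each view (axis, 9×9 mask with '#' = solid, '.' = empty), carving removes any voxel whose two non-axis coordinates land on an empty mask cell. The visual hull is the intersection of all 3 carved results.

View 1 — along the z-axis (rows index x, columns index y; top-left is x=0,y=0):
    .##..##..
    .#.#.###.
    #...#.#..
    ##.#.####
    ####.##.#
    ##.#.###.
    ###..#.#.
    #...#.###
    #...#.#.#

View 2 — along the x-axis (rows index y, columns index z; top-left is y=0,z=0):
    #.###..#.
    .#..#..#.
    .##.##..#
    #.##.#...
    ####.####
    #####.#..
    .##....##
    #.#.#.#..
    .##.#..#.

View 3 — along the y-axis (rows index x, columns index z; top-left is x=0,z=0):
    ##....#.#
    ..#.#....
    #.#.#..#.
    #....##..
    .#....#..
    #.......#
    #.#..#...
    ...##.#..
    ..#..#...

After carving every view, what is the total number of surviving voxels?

remaining voxels: 62

initial block: 9^3 = 729
after view 1 [z-axis, 46 of 81 cells solid] → remaining = 414
after view 2 [x-axis, 43 of 81 cells solid] → remaining = 212
after view 3 [y-axis, 25 of 81 cells solid] → remaining = 62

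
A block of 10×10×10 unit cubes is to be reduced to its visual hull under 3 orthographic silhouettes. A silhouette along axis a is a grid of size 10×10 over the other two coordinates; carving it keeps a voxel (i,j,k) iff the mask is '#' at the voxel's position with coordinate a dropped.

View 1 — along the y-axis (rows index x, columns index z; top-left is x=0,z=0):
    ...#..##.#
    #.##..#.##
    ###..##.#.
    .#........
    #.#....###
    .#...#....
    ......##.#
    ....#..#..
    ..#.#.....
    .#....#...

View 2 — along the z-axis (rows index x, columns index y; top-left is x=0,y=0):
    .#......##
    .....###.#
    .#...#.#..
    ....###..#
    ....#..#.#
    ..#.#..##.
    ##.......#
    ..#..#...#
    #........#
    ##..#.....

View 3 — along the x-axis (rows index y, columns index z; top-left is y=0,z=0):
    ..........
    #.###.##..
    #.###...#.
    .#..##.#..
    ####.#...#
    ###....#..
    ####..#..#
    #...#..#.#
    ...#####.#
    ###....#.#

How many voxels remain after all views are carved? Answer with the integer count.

voxel count = 55

initial block: 10^3 = 1000
after view 1 [y-axis, 33 of 100 cells solid] → remaining = 330
after view 2 [z-axis, 32 of 100 cells solid] → remaining = 106
after view 3 [x-axis, 46 of 100 cells solid] → remaining = 55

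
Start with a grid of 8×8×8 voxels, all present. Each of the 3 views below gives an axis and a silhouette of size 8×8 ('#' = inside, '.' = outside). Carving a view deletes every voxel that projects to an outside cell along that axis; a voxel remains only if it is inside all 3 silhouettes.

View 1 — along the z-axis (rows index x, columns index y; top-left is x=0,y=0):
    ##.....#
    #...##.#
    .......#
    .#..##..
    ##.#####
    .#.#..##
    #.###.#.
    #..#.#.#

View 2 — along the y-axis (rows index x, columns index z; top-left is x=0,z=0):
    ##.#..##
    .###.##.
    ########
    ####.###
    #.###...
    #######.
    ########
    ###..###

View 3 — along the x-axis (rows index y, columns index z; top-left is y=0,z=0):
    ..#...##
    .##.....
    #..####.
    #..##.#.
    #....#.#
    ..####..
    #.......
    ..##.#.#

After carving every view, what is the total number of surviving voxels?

74 voxels

full grid |V| = 512
carve view 1 (along z, XY-mask fill 31/64): 248 voxels remain
carve view 2 (along y, XZ-mask fill 50/64): 184 voxels remain
carve view 3 (along x, YZ-mask fill 26/64): 74 voxels remain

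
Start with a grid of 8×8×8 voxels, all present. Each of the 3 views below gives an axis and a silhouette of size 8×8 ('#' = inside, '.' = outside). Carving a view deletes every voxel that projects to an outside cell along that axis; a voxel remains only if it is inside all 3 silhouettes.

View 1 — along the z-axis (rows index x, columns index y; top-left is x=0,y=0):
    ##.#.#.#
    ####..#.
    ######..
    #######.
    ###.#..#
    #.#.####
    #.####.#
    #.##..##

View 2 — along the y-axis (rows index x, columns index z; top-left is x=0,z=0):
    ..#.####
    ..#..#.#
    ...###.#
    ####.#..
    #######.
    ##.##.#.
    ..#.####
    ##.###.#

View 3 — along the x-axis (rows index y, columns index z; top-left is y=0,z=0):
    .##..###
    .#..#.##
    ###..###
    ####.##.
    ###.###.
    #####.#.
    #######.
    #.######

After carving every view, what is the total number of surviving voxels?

|visual hull| = 158

initial block: 8^3 = 512
after view 1 [z-axis, 45 of 64 cells solid] → remaining = 360
after view 2 [y-axis, 40 of 64 cells solid] → remaining = 224
after view 3 [x-axis, 47 of 64 cells solid] → remaining = 158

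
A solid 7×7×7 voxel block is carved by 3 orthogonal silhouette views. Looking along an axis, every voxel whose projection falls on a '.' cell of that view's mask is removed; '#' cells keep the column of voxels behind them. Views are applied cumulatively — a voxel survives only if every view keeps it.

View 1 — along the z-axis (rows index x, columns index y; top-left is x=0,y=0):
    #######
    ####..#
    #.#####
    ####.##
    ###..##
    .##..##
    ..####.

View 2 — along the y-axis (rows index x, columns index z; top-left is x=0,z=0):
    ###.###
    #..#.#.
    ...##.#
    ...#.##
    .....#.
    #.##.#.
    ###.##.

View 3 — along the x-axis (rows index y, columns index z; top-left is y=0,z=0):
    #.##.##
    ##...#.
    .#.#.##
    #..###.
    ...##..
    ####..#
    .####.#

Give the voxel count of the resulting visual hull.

full grid |V| = 343
V1 z: intersect with XY mask (37 set) -- 259 left
V2 y: intersect with XZ mask (25 set) -- 134 left
V3 x: intersect with YZ mask (28 set) -- 80 left

remaining voxels: 80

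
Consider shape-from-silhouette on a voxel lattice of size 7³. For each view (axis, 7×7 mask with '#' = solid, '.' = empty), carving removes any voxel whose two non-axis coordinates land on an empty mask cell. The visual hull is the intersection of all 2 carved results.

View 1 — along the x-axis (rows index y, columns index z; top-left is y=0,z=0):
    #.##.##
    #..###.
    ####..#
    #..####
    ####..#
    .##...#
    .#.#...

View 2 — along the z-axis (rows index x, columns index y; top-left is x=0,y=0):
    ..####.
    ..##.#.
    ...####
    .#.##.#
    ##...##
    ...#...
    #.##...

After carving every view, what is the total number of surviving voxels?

|visual hull| = 96

before carving: 343 voxels (7×7×7)
  1. axis=0 (YZ plane), |mask|=29  ⇒  voxels=203
  2. axis=2 (XY plane), |mask|=23  ⇒  voxels=96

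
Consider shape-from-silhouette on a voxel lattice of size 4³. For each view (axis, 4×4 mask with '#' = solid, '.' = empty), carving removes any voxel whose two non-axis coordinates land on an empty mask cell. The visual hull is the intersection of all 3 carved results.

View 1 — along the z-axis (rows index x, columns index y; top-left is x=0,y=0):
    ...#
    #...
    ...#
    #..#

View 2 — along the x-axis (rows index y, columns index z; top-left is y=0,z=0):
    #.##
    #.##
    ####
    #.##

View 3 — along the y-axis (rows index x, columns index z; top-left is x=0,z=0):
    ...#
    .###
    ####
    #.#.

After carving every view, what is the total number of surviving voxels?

initial block: 4^3 = 64
[1] z-view keeps 5 columns → grid now 20
[2] x-view keeps 13 columns → grid now 15
[3] y-view keeps 10 columns → grid now 10

|visual hull| = 10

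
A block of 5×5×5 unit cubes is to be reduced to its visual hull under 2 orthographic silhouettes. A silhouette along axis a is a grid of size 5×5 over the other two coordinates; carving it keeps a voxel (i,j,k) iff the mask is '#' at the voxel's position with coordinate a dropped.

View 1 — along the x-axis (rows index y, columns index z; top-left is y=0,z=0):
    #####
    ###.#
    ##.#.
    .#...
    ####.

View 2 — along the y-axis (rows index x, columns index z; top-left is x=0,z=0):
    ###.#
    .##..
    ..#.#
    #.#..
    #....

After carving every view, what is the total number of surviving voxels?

initial block: 5^3 = 125
step 1: project along x, AND mask (17/25) → |grid| = 85
step 2: project along y, AND mask (11/25) → |grid| = 38

remaining voxels: 38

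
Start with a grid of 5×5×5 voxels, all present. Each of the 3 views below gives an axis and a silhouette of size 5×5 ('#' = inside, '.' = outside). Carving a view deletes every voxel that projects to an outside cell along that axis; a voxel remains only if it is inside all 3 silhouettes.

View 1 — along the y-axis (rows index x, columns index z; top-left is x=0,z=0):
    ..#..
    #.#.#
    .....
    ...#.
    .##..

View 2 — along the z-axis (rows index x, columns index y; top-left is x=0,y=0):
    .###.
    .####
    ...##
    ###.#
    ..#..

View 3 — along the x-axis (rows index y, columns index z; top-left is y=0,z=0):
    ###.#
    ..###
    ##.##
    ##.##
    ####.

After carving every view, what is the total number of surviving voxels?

initial block: 5^3 = 125
[1] y-view keeps 7 columns → grid now 35
[2] z-view keeps 14 columns → grid now 21
[3] x-view keeps 19 columns → grid now 13

remaining voxels: 13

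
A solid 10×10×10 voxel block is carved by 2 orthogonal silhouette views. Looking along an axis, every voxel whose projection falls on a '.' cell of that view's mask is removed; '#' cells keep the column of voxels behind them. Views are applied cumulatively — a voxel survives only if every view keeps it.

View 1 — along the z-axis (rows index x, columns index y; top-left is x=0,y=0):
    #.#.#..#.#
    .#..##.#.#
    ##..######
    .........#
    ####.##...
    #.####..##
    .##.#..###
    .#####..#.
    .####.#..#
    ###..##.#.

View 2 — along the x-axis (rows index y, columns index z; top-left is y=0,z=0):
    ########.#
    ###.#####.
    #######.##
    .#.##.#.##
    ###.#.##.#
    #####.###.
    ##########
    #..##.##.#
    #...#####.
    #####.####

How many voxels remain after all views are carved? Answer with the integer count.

initial block: 10^3 = 1000
V1 z: intersect with XY mask (56 set) -- 560 left
V2 x: intersect with YZ mask (78 set) -- 442 left

voxel count = 442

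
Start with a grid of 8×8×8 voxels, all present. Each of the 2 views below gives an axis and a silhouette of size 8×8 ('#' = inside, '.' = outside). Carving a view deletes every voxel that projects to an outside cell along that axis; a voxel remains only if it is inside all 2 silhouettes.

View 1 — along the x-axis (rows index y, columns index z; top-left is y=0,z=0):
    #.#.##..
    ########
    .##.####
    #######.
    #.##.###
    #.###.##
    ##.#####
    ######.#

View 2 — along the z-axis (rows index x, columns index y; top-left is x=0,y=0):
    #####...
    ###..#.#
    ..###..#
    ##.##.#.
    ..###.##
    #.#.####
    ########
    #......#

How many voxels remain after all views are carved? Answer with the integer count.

251 voxels

full grid |V| = 512
step 1: project along x, AND mask (51/64) → |grid| = 408
step 2: project along z, AND mask (40/64) → |grid| = 251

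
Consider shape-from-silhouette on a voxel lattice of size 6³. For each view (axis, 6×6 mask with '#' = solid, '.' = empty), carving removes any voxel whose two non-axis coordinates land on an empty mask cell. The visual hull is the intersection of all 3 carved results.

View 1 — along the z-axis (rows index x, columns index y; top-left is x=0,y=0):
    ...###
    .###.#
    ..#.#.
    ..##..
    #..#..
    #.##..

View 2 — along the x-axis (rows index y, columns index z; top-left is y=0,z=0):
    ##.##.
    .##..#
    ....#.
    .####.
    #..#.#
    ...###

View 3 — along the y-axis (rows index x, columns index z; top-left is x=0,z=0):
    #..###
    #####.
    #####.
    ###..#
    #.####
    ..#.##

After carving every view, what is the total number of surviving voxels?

32 voxels

start: 6×6×6 = 216 voxels
  1. axis=2 (XY plane), |mask|=16  ⇒  voxels=96
  2. axis=0 (YZ plane), |mask|=18  ⇒  voxels=47
  3. axis=1 (XZ plane), |mask|=26  ⇒  voxels=32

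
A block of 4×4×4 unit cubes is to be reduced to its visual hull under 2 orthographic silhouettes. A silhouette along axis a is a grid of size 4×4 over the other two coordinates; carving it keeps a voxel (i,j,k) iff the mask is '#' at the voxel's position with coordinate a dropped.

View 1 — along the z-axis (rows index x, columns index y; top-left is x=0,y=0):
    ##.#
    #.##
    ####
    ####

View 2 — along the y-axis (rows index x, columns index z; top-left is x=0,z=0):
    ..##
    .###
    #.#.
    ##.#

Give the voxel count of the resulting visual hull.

start: 4×4×4 = 64 voxels
carve view 1 (along z, XY-mask fill 14/16): 56 voxels remain
carve view 2 (along y, XZ-mask fill 10/16): 35 voxels remain

voxel count = 35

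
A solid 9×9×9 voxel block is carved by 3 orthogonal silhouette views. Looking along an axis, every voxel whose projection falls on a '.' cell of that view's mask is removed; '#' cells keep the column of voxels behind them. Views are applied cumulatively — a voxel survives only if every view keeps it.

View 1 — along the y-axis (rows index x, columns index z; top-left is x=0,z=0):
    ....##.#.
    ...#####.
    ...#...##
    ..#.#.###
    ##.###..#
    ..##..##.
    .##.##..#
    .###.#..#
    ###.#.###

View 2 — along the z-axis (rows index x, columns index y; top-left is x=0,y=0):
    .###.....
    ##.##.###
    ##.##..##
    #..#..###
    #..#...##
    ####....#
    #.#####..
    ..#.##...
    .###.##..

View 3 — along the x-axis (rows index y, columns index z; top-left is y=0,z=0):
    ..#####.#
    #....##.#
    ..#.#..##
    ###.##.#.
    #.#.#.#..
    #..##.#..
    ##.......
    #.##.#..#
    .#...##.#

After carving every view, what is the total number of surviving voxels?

full grid |V| = 729
after view 1 [y-axis, 43 of 81 cells solid] → remaining = 387
after view 2 [z-axis, 44 of 81 cells solid] → remaining = 211
after view 3 [x-axis, 39 of 81 cells solid] → remaining = 99

remaining voxels: 99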